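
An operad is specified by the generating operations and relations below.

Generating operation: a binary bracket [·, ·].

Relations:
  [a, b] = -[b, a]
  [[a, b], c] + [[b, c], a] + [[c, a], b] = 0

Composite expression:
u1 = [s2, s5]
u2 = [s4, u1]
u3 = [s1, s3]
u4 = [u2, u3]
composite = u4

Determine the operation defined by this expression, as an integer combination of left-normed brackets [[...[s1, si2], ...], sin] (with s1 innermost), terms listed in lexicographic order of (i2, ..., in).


Skip Jacobi rewriting: expand, keep s1-initial words, read off terms.
Composite bracket: [[s4, [s2, s5]], [s1, s3]]
The bracket unfolds into 16 signed words via [a, b] = ab - ba (2^4 = 16).
Coefficients come from the s1-initial words:
  the word s1s3s2s5s4 carries sign +1 and contributes +[[[[s1, s3], s2], s5], s4]
  the word s1s3s4s2s5 carries sign -1 and contributes -[[[[s1, s3], s4], s2], s5]
  the word s1s3s4s5s2 carries sign +1 and contributes +[[[[s1, s3], s4], s5], s2]
  the word s1s3s5s2s4 carries sign -1 and contributes -[[[[s1, s3], s5], s2], s4]

[[[[s1, s3], s2], s5], s4] - [[[[s1, s3], s4], s2], s5] + [[[[s1, s3], s4], s5], s2] - [[[[s1, s3], s5], s2], s4]


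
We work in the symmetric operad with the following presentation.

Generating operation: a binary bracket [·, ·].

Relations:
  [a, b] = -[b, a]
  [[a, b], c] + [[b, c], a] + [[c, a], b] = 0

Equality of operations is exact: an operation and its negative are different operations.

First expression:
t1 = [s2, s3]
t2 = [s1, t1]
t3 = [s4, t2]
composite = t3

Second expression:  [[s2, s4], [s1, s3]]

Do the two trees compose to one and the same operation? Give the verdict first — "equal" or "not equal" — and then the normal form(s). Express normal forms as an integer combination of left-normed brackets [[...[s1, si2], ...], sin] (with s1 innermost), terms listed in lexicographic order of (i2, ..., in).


not equal — first -[[[s1, s2], s3], s4] + [[[s1, s3], s2], s4], second -[[[s1, s3], s2], s4] + [[[s1, s3], s4], s2]

Normal form of the first expression: -[[[s1, s2], s3], s4] + [[[s1, s3], s2], s4]
Normal form of the second expression: -[[[s1, s3], s2], s4] + [[[s1, s3], s4], s2]
No match — not equal.


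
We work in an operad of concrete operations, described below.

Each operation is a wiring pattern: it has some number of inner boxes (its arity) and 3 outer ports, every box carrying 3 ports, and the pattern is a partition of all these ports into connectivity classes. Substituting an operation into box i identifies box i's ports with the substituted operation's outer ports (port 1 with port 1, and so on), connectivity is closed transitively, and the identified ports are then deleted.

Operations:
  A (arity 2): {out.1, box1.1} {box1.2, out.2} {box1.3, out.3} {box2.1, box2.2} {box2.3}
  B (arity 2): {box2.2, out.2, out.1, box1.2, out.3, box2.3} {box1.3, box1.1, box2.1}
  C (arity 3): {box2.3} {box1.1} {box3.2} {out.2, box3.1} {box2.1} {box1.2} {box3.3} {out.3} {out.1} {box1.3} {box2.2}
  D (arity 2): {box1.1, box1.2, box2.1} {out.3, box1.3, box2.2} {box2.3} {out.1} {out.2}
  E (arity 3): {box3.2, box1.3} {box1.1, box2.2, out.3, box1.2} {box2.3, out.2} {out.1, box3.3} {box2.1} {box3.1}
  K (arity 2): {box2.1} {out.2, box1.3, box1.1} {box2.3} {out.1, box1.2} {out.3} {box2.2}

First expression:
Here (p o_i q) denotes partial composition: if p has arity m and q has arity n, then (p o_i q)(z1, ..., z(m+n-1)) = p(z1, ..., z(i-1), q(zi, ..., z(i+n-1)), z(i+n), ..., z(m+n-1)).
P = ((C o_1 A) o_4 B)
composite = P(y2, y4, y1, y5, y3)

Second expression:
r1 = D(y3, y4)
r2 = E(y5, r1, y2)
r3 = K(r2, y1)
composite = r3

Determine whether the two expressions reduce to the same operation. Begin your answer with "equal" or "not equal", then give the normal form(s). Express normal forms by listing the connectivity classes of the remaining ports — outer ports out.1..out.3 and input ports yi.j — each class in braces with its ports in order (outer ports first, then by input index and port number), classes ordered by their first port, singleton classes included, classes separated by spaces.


The first composite normalizes to {out.1} {out.2, y3.2, y3.3, y5.2} {out.3} {y1.1} {y1.2} {y1.3} {y2.1} {y2.2} {y2.3} {y3.1, y5.1, y5.3} {y4.1, y4.2} {y4.3}
The second composite normalizes to {out.1, y3.3, y4.2} {out.2, y2.3, y5.1, y5.2} {out.3} {y1.1} {y1.2} {y1.3} {y2.1} {y2.2, y5.3} {y3.1, y3.2, y4.1} {y4.3}
They disagree, so not equal.

not equal; first: {out.1} {out.2, y3.2, y3.3, y5.2} {out.3} {y1.1} {y1.2} {y1.3} {y2.1} {y2.2} {y2.3} {y3.1, y5.1, y5.3} {y4.1, y4.2} {y4.3}; second: {out.1, y3.3, y4.2} {out.2, y2.3, y5.1, y5.2} {out.3} {y1.1} {y1.2} {y1.3} {y2.1} {y2.2, y5.3} {y3.1, y3.2, y4.1} {y4.3}


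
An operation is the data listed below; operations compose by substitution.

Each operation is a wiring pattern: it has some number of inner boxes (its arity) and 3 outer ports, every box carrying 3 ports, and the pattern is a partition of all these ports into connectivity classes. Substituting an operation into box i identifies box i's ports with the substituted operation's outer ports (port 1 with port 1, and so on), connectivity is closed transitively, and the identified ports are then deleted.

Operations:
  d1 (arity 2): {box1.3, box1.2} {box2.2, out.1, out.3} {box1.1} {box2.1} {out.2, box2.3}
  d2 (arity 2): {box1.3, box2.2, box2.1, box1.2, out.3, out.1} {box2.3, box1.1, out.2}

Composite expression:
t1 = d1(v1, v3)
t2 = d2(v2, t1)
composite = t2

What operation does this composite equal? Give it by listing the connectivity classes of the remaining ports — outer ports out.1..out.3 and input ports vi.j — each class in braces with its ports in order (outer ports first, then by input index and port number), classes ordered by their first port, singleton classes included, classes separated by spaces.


{out.1, out.2, out.3, v2.1, v2.2, v2.3, v3.2, v3.3} {v1.1} {v1.2, v1.3} {v3.1}

Reachability decides: close wires over d2-identified ports.
through d1, on inputs (v1, v3): {out.1, out.3, v3.2} {out.2, v3.3} {v1.1} {v1.2, v1.3} {v3.1} (out.j = stage outer ports)
through d2, on inputs (v2, v1, v3): {out.1, out.2, out.3, v2.1, v2.2, v2.3, v3.2, v3.3} {v1.1} {v1.2, v1.3} {v3.1} (out.j = stage outer ports)


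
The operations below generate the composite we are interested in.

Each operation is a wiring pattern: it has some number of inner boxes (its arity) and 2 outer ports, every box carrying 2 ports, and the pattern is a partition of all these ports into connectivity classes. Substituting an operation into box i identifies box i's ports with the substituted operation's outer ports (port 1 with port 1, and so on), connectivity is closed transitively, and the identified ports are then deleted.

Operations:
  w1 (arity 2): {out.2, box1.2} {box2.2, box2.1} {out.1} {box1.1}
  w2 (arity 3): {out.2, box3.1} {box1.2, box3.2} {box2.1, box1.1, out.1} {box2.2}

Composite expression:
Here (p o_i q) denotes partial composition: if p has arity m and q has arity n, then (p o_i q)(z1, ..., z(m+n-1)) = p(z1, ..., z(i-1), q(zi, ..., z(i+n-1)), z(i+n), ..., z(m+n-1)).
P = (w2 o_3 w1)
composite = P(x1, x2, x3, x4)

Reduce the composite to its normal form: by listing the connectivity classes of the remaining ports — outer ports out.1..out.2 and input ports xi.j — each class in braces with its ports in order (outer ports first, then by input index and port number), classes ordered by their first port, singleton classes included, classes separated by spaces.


Reachability decides: close wires over w2-identified ports.
composing w1 on (x3, x4), with out.j its own outer ports: {out.1} {out.2, x3.2} {x3.1} {x4.1, x4.2}
composing w2 on (x1, x2, x3, x4), with out.j its own outer ports: {out.1, x1.1, x2.1} {out.2} {x1.2, x3.2} {x2.2} {x3.1} {x4.1, x4.2}

{out.1, x1.1, x2.1} {out.2} {x1.2, x3.2} {x2.2} {x3.1} {x4.1, x4.2}


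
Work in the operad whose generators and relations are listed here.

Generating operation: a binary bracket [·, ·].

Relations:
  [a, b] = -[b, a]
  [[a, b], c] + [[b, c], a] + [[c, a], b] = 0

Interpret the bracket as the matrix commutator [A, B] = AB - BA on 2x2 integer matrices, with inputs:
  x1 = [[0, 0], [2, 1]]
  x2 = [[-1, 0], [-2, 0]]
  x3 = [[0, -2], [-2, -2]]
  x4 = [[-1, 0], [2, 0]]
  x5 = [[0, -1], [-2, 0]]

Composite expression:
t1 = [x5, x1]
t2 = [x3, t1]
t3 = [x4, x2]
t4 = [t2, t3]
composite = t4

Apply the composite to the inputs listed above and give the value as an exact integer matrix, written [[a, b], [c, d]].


[[40, 0], [-48, -40]]

[x5, x1] = [[-2, -1], [2, 2]]
[x3, [x5, x1]] = [[-6, -10], [4, 6]]
[x4, x2] = [[0, 0], [-4, 0]]
[[x3, [x5, x1]], [x4, x2]] = [[40, 0], [-48, -40]]


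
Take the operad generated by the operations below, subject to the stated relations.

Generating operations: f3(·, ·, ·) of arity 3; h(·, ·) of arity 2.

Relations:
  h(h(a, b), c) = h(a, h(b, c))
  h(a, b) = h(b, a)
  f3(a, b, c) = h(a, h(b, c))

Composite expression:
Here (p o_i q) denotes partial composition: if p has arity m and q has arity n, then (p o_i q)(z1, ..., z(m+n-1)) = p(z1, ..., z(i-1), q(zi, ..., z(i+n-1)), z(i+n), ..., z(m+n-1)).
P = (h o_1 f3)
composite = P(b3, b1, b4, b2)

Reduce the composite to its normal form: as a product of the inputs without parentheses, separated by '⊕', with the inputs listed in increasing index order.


b1 ⊕ b2 ⊕ b3 ⊕ b4

With h associative and commutative, the b-input set is all that matters.
f3(b3, b1, b4) collapses to b3 ⊕ b1 ⊕ b4
h(f3(b3, b1, b4), b2) collapses to b3 ⊕ b1 ⊕ b4 ⊕ b2
reordering the factors by index: b1 ⊕ b2 ⊕ b3 ⊕ b4


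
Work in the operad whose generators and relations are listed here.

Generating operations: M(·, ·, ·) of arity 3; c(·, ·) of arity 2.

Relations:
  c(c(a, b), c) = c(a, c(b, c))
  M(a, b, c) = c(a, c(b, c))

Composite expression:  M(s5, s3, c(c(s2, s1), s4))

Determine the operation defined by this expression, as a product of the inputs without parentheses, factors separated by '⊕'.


Key point: M is associative — brackets drop, the s-order remains.
c(s2, s1) flattens to s2 ⊕ s1
c(c(s2, s1), s4) flattens to s2 ⊕ s1 ⊕ s4
M(s5, s3, c(c(s2, s1), s4)) flattens to s5 ⊕ s3 ⊕ s2 ⊕ s1 ⊕ s4

s5 ⊕ s3 ⊕ s2 ⊕ s1 ⊕ s4


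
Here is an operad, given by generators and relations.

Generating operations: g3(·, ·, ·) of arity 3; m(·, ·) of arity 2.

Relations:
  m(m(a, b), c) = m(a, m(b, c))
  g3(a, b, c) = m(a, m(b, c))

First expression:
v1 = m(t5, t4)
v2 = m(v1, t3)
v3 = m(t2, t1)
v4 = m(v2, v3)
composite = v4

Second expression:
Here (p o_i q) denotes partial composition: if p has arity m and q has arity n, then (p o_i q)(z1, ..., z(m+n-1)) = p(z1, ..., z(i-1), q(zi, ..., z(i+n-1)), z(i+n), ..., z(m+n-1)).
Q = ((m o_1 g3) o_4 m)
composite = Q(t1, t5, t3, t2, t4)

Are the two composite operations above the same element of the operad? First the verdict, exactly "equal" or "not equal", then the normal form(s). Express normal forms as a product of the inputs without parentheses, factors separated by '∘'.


The first expression, normalized: t5 ∘ t4 ∘ t3 ∘ t2 ∘ t1
The second expression, normalized: t1 ∘ t5 ∘ t3 ∘ t2 ∘ t4
The normal forms differ: not equal.

not equal; the first gives t5 ∘ t4 ∘ t3 ∘ t2 ∘ t1 and the second t1 ∘ t5 ∘ t3 ∘ t2 ∘ t4


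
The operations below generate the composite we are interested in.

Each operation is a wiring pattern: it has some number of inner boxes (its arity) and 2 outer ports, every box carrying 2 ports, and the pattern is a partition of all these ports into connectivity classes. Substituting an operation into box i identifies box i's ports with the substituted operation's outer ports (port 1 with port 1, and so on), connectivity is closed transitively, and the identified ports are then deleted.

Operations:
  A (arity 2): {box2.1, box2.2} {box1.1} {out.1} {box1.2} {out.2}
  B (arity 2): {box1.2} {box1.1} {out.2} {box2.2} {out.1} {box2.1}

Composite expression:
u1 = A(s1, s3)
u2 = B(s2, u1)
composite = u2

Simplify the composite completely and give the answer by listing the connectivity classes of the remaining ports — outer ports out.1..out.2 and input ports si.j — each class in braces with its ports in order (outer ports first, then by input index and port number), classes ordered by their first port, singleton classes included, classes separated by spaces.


Treat the ports identified at B as solder joints: merge, then drop.
composing A on (s1, s3), with out.j its own outer ports: {out.1} {out.2} {s1.1} {s1.2} {s3.1, s3.2}
composing B on (s2, s1, s3), with out.j its own outer ports: {out.1} {out.2} {s1.1} {s1.2} {s2.1} {s2.2} {s3.1, s3.2}

{out.1} {out.2} {s1.1} {s1.2} {s2.1} {s2.2} {s3.1, s3.2}


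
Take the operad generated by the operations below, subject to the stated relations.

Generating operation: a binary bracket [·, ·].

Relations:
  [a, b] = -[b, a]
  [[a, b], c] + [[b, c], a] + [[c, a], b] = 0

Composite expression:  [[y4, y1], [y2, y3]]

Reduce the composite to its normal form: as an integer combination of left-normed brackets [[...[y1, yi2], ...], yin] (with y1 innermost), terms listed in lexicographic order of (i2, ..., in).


-[[[y1, y4], y2], y3] + [[[y1, y4], y3], y2]

Skip Jacobi rewriting: expand, keep y1-initial words, read off terms.
Composite bracket: [[y4, y1], [y2, y3]]
Each bracket splits as ab - ba, giving 8 signed words (2^3 = 8).
The y1-initial words carry the normal form:
  y1y4y2y3 appears with sign -1, giving the term -[[[y1, y4], y2], y3]
  y1y4y3y2 appears with sign +1, giving the term +[[[y1, y4], y3], y2]


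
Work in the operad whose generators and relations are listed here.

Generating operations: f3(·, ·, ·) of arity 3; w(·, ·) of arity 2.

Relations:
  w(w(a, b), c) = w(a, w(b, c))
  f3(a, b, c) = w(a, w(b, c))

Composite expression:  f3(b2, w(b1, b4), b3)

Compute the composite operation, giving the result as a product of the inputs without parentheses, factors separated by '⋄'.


b2 ⋄ b1 ⋄ b4 ⋄ b3

Under associativity of f3, the answer is the b's in reading order.
w(b1, b4) unparenthesizes to b1 ⋄ b4
f3(b2, w(b1, b4), b3) unparenthesizes to b2 ⋄ b1 ⋄ b4 ⋄ b3


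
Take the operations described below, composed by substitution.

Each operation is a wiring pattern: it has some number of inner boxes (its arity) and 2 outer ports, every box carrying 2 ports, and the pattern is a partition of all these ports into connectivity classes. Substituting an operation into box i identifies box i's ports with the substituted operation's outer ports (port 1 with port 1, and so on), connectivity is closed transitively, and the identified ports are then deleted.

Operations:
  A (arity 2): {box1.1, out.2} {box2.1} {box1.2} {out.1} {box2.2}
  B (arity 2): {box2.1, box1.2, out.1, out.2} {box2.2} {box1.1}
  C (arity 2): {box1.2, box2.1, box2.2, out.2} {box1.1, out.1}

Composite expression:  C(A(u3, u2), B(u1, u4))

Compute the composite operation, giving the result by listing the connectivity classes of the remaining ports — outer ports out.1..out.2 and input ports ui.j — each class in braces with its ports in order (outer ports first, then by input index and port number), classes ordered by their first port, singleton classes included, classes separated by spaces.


{out.1} {out.2, u1.2, u3.1, u4.1} {u1.1} {u2.1} {u2.2} {u3.2} {u4.2}

After gluing at C, chains via deleted ports link the u-ports.
the subtree at A composes to {out.1} {out.2, u3.1} {u2.1} {u2.2} {u3.2} on (u3, u2); out.j = own outer ports
the subtree at B composes to {out.1, out.2, u1.2, u4.1} {u1.1} {u4.2} on (u1, u4); out.j = own outer ports
the subtree at C composes to {out.1} {out.2, u1.2, u3.1, u4.1} {u1.1} {u2.1} {u2.2} {u3.2} {u4.2} on (u3, u2, u1, u4); out.j = own outer ports


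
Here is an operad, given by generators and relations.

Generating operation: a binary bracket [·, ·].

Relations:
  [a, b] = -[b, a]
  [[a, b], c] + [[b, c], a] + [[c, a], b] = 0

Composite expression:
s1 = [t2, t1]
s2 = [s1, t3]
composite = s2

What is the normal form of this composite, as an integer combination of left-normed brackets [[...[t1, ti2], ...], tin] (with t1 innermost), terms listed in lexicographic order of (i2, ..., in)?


Expand each bracket as ab - ba; the t1-initial words give the coefficients.
Composite bracket: [[t2, t1], t3]
The bracket unfolds into 4 signed words via [a, b] = ab - ba (2^2 = 4).
Coefficients come from the t1-initial words:
  t1t2t3 appears with sign -1, giving the term -[[t1, t2], t3]

-[[t1, t2], t3]


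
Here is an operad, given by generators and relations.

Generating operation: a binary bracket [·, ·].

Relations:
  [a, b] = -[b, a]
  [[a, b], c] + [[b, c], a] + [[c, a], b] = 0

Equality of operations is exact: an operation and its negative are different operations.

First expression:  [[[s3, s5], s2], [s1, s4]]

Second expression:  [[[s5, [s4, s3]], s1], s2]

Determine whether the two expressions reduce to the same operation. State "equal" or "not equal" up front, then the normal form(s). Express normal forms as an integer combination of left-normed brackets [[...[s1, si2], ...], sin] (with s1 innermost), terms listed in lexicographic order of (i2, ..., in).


The first composite normalizes to [[[[s1, s4], s2], s3], s5] - [[[[s1, s4], s2], s5], s3] - [[[[s1, s4], s3], s5], s2] + [[[[s1, s4], s5], s3], s2]
The second composite normalizes to -[[[[s1, s3], s4], s5], s2] + [[[[s1, s4], s3], s5], s2] + [[[[s1, s5], s3], s4], s2] - [[[[s1, s5], s4], s3], s2]
The normal forms differ: not equal.

not equal — first [[[[s1, s4], s2], s3], s5] - [[[[s1, s4], s2], s5], s3] - [[[[s1, s4], s3], s5], s2] + [[[[s1, s4], s5], s3], s2], second -[[[[s1, s3], s4], s5], s2] + [[[[s1, s4], s3], s5], s2] + [[[[s1, s5], s3], s4], s2] - [[[[s1, s5], s4], s3], s2]


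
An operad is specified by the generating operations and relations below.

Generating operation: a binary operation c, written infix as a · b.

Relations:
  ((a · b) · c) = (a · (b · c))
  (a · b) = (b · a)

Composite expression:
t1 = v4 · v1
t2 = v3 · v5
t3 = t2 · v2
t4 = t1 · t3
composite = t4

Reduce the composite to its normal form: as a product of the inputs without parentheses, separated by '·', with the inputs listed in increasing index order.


Key point: c commutes, so take the v-inputs in any fixed order.
(v4 · v1) unparenthesizes to v4 · v1
(v3 · v5) unparenthesizes to v3 · v5
((v3 · v5) · v2) unparenthesizes to v3 · v5 · v2
((v4 · v1) · ((v3 · v5) · v2)) unparenthesizes to v4 · v1 · v3 · v5 · v2
sorting the factors by input index: v1 · v2 · v3 · v4 · v5

v1 · v2 · v3 · v4 · v5


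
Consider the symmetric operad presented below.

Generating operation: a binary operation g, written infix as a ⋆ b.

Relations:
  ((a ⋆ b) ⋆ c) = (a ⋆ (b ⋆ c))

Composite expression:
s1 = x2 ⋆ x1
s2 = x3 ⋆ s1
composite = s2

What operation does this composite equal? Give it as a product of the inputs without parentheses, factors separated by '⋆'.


The g-tree's shape is irrelevant; the x-reading-order decides.
(x2 ⋆ x1) linearizes to x2 ⋆ x1
(x3 ⋆ (x2 ⋆ x1)) linearizes to x3 ⋆ x2 ⋆ x1

x3 ⋆ x2 ⋆ x1


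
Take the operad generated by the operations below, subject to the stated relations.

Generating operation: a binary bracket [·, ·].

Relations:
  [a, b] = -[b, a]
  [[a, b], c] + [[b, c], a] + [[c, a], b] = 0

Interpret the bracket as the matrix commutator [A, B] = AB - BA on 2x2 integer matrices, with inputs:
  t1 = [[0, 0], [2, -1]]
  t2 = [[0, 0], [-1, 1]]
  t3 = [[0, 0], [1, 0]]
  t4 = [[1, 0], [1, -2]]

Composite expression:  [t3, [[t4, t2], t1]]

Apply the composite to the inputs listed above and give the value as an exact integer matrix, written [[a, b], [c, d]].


[[0, 0], [0, 0]]

[t4, t2] = [[0, 0], [2, 0]]
[[t4, t2], t1] = [[0, 0], [2, 0]]
[t3, [[t4, t2], t1]] = [[0, 0], [0, 0]]


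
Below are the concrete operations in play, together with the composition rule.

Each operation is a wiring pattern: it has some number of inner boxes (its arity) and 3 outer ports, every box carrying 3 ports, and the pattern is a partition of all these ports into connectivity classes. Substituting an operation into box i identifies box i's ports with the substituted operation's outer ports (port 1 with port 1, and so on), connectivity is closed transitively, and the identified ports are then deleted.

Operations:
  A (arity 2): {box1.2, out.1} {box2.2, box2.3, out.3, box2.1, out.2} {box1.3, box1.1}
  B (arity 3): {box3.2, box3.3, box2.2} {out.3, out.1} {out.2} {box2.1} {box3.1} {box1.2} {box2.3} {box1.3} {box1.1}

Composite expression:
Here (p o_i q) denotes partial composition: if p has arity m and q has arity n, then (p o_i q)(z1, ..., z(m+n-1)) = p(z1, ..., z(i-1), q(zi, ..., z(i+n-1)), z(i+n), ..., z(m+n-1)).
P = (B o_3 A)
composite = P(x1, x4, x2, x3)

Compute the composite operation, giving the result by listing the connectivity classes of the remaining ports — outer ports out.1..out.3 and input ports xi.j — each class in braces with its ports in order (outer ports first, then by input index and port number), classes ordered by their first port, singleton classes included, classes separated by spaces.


Two ports join when wires chain via B-identified ports.
composing A on (x2, x3), with out.j its own outer ports: {out.1, x2.2} {out.2, out.3, x3.1, x3.2, x3.3} {x2.1, x2.3}
composing B on (x1, x4, x2, x3), with out.j its own outer ports: {out.1, out.3} {out.2} {x1.1} {x1.2} {x1.3} {x2.1, x2.3} {x2.2} {x3.1, x3.2, x3.3, x4.2} {x4.1} {x4.3}

{out.1, out.3} {out.2} {x1.1} {x1.2} {x1.3} {x2.1, x2.3} {x2.2} {x3.1, x3.2, x3.3, x4.2} {x4.1} {x4.3}


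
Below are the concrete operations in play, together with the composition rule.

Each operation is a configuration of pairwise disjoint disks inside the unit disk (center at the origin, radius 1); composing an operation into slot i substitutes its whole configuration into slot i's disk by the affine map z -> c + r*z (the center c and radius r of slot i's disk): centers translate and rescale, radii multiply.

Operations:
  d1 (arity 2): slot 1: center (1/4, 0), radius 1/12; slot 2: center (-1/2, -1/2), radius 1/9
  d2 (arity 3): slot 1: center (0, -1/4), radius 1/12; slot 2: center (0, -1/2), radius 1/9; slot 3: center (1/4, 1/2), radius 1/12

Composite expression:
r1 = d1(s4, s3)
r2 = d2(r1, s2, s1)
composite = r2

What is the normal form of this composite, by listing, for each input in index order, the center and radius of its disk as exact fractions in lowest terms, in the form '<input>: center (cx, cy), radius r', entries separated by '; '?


s1: center (1/4, 1/2), radius 1/12; s2: center (0, -1/2), radius 1/9; s3: center (-1/24, -7/24), radius 1/108; s4: center (1/48, -1/4), radius 1/144

Only the slot chain above each s matters under d2; compose those maps.
for s4, the 2-step affine chain lands on center (1/48, -1/4), radius 1/144
for s3, the 2-step affine chain lands on center (-1/24, -7/24), radius 1/108
for s2, the 1-step affine chain lands on center (0, -1/2), radius 1/9
for s1, the 1-step affine chain lands on center (1/4, 1/2), radius 1/12


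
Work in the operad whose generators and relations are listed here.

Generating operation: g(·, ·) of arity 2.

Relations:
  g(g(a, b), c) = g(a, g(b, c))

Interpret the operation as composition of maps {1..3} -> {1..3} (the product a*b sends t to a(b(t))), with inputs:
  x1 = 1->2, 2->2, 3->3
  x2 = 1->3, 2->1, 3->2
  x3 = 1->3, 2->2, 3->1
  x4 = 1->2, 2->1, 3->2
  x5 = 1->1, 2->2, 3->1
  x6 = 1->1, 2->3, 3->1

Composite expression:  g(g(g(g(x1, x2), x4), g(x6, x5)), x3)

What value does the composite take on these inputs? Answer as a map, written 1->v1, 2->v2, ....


1->2, 2->2, 3->2

g(x1, x2) = 1->3, 2->2, 3->2
g(g(x1, x2), x4) = 1->2, 2->3, 3->2
g(x6, x5) = 1->1, 2->3, 3->1
g(g(g(x1, x2), x4), g(x6, x5)) = 1->2, 2->2, 3->2
g(g(g(g(x1, x2), x4), g(x6, x5)), x3) = 1->2, 2->2, 3->2


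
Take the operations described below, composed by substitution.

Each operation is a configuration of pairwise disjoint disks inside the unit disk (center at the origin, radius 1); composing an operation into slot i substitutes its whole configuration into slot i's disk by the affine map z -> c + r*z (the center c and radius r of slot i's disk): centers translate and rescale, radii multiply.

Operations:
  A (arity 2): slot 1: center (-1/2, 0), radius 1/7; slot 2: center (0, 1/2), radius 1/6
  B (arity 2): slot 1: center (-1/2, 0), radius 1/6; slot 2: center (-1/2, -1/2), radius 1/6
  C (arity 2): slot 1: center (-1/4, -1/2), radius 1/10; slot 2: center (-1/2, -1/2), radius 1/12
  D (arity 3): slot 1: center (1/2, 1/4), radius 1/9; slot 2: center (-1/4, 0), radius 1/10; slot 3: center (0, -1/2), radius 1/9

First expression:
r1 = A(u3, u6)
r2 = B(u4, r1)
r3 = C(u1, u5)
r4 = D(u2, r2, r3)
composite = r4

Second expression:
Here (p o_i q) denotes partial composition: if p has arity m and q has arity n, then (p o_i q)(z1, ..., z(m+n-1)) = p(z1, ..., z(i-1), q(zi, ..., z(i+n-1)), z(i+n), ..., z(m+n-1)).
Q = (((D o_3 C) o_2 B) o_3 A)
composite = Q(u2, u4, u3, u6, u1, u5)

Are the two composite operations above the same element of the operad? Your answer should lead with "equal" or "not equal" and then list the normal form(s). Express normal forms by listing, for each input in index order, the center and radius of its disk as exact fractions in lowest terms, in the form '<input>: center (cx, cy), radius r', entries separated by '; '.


equal; both compose to u1: center (-1/36, -5/9), radius 1/90; u2: center (1/2, 1/4), radius 1/9; u3: center (-37/120, -1/20), radius 1/420; u4: center (-3/10, 0), radius 1/60; u5: center (-1/18, -5/9), radius 1/108; u6: center (-3/10, -1/24), radius 1/360

The first expression reduces to u1: center (-1/36, -5/9), radius 1/90; u2: center (1/2, 1/4), radius 1/9; u3: center (-37/120, -1/20), radius 1/420; u4: center (-3/10, 0), radius 1/60; u5: center (-1/18, -5/9), radius 1/108; u6: center (-3/10, -1/24), radius 1/360
The second expression reduces to u1: center (-1/36, -5/9), radius 1/90; u2: center (1/2, 1/4), radius 1/9; u3: center (-37/120, -1/20), radius 1/420; u4: center (-3/10, 0), radius 1/60; u5: center (-1/18, -5/9), radius 1/108; u6: center (-3/10, -1/24), radius 1/360
Same normal form: equal.


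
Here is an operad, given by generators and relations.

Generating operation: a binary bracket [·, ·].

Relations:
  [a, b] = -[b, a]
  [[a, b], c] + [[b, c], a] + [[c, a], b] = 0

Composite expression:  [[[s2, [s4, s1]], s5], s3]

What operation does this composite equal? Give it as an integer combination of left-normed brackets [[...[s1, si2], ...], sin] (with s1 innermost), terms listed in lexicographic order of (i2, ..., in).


[[[[s1, s4], s2], s5], s3]

Left-normed coefficients sit on the s1-initial expansion words.
Composite bracket: [[[s2, [s4, s1]], s5], s3]
Under [a, b] = ab - ba we get 16 signed associative words (2^4 = 16).
Words beginning with s1 determine it all:
  sign of s1s4s2s5s3 is +1, so it contributes +[[[[s1, s4], s2], s5], s3]


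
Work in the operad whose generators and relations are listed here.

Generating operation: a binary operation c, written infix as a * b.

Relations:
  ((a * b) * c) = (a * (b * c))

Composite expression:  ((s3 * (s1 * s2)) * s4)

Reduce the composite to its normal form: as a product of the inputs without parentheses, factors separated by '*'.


The c-tree's shape is irrelevant; the s-reading-order decides.
(s1 * s2) reduces to s1 * s2
(s3 * (s1 * s2)) reduces to s3 * s1 * s2
((s3 * (s1 * s2)) * s4) reduces to s3 * s1 * s2 * s4

s3 * s1 * s2 * s4


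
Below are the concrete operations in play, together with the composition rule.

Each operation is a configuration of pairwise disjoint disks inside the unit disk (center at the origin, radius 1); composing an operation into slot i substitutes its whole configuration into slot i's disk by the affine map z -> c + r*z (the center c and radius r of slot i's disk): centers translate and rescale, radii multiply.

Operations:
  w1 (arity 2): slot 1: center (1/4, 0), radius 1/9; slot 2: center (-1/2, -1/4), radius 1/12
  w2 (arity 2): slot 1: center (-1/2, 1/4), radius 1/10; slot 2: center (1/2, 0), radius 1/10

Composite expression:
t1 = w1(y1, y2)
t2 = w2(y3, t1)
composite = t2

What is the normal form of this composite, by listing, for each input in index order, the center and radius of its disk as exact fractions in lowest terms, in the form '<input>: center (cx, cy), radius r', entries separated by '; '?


y1: center (21/40, 0), radius 1/90; y2: center (9/20, -1/40), radius 1/120; y3: center (-1/2, 1/4), radius 1/10

Below w2, radii multiply path by path; the y-disk centers shift.
for y3, the 1-step affine chain lands on center (-1/2, 1/4), radius 1/10
for y1, the 2-step affine chain lands on center (21/40, 0), radius 1/90
for y2, the 2-step affine chain lands on center (9/20, -1/40), radius 1/120


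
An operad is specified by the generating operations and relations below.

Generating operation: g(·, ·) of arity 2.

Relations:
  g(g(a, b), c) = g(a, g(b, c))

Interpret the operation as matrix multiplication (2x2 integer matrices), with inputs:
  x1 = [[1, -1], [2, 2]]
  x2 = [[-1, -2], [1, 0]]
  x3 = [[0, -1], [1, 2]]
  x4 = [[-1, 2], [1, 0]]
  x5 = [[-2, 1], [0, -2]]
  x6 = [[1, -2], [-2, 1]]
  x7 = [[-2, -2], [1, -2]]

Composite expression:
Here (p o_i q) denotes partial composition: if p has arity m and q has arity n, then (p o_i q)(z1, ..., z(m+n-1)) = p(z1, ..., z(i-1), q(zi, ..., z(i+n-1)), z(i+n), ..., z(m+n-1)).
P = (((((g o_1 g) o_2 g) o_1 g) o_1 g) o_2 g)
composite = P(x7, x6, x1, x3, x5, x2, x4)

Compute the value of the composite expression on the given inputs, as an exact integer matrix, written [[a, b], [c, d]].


[[-2, 20], [-59, 14]]

g(x6, x1) = [[-3, -5], [0, 4]]
g(x7, g(x6, x1)) = [[6, 2], [-3, -13]]
g(g(x7, g(x6, x1)), x3) = [[2, -2], [-13, -23]]
g(x5, x2) = [[3, 4], [-2, 0]]
g(g(g(x7, g(x6, x1)), x3), g(x5, x2)) = [[10, 8], [7, -52]]
g(g(g(g(x7, g(x6, x1)), x3), g(x5, x2)), x4) = [[-2, 20], [-59, 14]]


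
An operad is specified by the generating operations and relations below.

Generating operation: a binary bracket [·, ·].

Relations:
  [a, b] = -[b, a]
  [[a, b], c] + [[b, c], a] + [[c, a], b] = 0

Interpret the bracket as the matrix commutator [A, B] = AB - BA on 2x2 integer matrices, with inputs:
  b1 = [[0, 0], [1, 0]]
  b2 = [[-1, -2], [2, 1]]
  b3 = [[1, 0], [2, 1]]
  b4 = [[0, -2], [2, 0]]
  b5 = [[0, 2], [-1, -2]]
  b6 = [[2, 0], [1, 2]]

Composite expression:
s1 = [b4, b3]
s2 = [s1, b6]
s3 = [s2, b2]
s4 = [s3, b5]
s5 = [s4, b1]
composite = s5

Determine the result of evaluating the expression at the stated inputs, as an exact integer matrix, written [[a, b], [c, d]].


[[64, 0], [-64, -64]]

[b4, b3] = [[-4, 0], [0, 4]]
[[b4, b3], b6] = [[0, 0], [8, 0]]
[[[b4, b3], b6], b2] = [[16, 0], [-16, -16]]
[[[[b4, b3], b6], b2], b5] = [[32, 64], [0, -32]]
[[[[[b4, b3], b6], b2], b5], b1] = [[64, 0], [-64, -64]]


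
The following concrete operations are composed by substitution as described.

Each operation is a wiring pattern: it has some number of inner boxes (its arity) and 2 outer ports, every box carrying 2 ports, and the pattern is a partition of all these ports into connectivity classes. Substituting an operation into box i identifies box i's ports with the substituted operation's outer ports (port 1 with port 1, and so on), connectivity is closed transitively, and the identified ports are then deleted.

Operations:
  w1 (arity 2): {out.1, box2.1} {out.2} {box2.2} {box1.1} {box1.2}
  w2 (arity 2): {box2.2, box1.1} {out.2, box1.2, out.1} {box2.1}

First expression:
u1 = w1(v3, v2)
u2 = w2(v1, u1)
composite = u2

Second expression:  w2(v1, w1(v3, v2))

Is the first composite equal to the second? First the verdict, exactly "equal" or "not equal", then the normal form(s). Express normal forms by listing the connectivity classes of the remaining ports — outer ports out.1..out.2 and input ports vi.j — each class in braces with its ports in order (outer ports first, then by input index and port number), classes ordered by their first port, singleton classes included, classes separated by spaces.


The first expression, normalized: {out.1, out.2, v1.2} {v1.1} {v2.1} {v2.2} {v3.1} {v3.2}
The second expression, normalized: {out.1, out.2, v1.2} {v1.1} {v2.1} {v2.2} {v3.1} {v3.2}
Identical normal forms: equal.

equal — both sides give {out.1, out.2, v1.2} {v1.1} {v2.1} {v2.2} {v3.1} {v3.2}


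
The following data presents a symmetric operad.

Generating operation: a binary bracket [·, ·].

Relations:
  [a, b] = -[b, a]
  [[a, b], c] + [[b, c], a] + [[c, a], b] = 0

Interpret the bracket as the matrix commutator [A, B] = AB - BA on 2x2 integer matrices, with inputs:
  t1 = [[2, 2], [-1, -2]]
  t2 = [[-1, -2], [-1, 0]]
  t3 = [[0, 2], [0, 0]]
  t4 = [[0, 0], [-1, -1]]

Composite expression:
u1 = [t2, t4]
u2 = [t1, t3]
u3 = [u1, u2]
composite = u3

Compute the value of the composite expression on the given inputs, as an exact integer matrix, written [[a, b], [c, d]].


[t2, t4] = [[2, 2], [-2, -2]]
[t1, t3] = [[2, 8], [0, -2]]
[[t2, t4], [t1, t3]] = [[16, 24], [-8, -16]]

[[16, 24], [-8, -16]]


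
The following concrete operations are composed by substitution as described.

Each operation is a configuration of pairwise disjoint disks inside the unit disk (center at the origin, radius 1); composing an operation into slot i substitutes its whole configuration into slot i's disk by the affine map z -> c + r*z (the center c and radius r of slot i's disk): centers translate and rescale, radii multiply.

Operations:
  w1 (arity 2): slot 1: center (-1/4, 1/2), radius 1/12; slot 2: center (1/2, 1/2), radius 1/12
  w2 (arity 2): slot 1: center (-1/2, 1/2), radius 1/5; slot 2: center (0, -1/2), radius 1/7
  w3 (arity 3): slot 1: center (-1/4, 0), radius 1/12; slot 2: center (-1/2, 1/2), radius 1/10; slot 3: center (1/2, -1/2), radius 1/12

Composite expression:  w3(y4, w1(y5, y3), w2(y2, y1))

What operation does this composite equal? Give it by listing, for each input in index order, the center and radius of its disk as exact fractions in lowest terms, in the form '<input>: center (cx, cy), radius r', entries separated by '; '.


y1: center (1/2, -13/24), radius 1/84; y2: center (11/24, -11/24), radius 1/60; y3: center (-9/20, 11/20), radius 1/120; y4: center (-1/4, 0), radius 1/12; y5: center (-21/40, 11/20), radius 1/120

Follow each y-input down from w3: c' goes to c + r*c', radius to r*r'.
y4 passes through 1 substitution, ending at center (-1/4, 0), radius 1/12
y5 passes through 2 substitutions, ending at center (-21/40, 11/20), radius 1/120
y3 passes through 2 substitutions, ending at center (-9/20, 11/20), radius 1/120
y2 passes through 2 substitutions, ending at center (11/24, -11/24), radius 1/60
y1 passes through 2 substitutions, ending at center (1/2, -13/24), radius 1/84


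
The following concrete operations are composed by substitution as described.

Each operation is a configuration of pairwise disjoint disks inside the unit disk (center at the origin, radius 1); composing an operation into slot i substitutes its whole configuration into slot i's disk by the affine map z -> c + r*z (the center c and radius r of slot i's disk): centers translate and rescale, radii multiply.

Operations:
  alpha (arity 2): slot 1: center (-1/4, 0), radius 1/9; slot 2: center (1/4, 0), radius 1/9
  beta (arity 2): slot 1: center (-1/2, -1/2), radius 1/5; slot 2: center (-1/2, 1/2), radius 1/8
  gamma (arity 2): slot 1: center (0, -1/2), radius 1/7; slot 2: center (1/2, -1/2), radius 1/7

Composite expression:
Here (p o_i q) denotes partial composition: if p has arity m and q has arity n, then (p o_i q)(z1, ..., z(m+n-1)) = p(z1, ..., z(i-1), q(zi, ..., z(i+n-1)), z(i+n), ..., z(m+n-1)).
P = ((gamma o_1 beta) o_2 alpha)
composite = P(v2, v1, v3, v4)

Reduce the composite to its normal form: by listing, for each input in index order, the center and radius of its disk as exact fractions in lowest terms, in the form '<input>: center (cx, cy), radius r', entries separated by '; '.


Affine substitution under gamma: radii multiply and v-centers shift.
for v2, the 2-step affine chain lands on center (-1/14, -4/7), radius 1/35
for v1, the 3-step affine chain lands on center (-17/224, -3/7), radius 1/504
for v3, the 3-step affine chain lands on center (-15/224, -3/7), radius 1/504
for v4, the 1-step affine chain lands on center (1/2, -1/2), radius 1/7

v1: center (-17/224, -3/7), radius 1/504; v2: center (-1/14, -4/7), radius 1/35; v3: center (-15/224, -3/7), radius 1/504; v4: center (1/2, -1/2), radius 1/7


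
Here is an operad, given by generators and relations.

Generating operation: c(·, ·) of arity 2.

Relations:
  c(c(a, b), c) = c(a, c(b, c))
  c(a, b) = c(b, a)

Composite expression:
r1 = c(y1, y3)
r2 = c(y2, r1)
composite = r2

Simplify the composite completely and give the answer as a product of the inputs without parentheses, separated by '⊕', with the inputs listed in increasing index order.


y1 ⊕ y2 ⊕ y3


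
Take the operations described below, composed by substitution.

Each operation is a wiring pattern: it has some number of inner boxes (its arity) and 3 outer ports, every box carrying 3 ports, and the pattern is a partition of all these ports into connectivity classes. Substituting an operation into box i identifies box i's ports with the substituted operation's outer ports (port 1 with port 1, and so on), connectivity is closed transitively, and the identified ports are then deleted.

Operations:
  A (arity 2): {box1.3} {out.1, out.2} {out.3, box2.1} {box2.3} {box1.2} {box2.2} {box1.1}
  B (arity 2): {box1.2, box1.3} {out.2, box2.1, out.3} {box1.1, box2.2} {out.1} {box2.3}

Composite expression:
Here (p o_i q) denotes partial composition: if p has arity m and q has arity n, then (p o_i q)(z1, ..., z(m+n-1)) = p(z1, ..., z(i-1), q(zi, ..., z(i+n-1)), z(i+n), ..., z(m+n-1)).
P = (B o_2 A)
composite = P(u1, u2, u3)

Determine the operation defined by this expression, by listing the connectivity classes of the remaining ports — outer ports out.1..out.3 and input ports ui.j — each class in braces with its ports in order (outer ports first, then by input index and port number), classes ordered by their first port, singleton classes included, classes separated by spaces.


Substituting into B glues patterns; closure does the rest.
the subtree at A composes to {out.1, out.2} {out.3, u3.1} {u2.1} {u2.2} {u2.3} {u3.2} {u3.3} on (u2, u3); out.j = own outer ports
the subtree at B composes to {out.1} {out.2, out.3, u1.1} {u1.2, u1.3} {u2.1} {u2.2} {u2.3} {u3.1} {u3.2} {u3.3} on (u1, u2, u3); out.j = own outer ports

{out.1} {out.2, out.3, u1.1} {u1.2, u1.3} {u2.1} {u2.2} {u2.3} {u3.1} {u3.2} {u3.3}


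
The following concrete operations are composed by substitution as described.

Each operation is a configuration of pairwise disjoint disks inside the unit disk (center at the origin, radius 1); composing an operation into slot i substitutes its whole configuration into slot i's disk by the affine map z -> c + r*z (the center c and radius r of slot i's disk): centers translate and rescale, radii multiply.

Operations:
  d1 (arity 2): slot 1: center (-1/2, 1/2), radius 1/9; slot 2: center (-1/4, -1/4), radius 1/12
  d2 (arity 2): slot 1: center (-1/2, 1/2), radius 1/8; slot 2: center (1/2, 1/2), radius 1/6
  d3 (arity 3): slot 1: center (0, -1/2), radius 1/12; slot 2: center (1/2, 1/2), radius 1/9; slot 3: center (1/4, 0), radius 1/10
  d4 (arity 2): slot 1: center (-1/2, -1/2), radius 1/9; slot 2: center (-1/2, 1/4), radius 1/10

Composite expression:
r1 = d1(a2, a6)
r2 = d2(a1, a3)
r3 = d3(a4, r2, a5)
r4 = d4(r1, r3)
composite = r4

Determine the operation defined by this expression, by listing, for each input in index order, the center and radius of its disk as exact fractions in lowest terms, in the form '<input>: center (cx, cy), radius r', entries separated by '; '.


a1: center (-41/90, 11/36), radius 1/720; a2: center (-5/9, -4/9), radius 1/81; a3: center (-4/9, 11/36), radius 1/540; a4: center (-1/2, 1/5), radius 1/120; a5: center (-19/40, 1/4), radius 1/100; a6: center (-19/36, -19/36), radius 1/108

Each a-disk chains the slot maps above it in d4; radii multiply.
a2: after 2 affine steps, its disk has center (-5/9, -4/9), radius 1/81
a6: after 2 affine steps, its disk has center (-19/36, -19/36), radius 1/108
a4: after 2 affine steps, its disk has center (-1/2, 1/5), radius 1/120
a1: after 3 affine steps, its disk has center (-41/90, 11/36), radius 1/720
a3: after 3 affine steps, its disk has center (-4/9, 11/36), radius 1/540
a5: after 2 affine steps, its disk has center (-19/40, 1/4), radius 1/100
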